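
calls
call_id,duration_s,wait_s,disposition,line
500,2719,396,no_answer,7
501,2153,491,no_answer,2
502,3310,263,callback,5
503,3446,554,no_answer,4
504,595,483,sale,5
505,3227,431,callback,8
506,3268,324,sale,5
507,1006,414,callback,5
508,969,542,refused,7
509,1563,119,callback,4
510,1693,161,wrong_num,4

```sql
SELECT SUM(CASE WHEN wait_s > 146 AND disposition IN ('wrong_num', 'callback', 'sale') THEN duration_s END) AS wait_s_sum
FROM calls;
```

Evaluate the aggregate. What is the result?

call_id=500: ✗
call_id=501: ✗
call_id=502: ✓ → 3310
call_id=503: ✗
call_id=504: ✓ → 595
call_id=505: ✓ → 3227
call_id=506: ✓ → 3268
call_id=507: ✓ → 1006
call_id=508: ✗
call_id=509: ✗
call_id=510: ✓ → 1693
wait_s_sum = 3310 + 595 + 3227 + 3268 + 1006 + 1693 = 13099

13099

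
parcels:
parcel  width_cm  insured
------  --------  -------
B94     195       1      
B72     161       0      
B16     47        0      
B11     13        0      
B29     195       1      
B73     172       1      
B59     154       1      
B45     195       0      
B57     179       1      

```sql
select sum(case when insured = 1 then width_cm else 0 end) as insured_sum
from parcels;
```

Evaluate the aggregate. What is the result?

parcel=B94: ✓ → 195
parcel=B72: ✗
parcel=B16: ✗
parcel=B11: ✗
parcel=B29: ✓ → 195
parcel=B73: ✓ → 172
parcel=B59: ✓ → 154
parcel=B45: ✗
parcel=B57: ✓ → 179
insured_sum = 195 + 195 + 172 + 154 + 179 = 895

895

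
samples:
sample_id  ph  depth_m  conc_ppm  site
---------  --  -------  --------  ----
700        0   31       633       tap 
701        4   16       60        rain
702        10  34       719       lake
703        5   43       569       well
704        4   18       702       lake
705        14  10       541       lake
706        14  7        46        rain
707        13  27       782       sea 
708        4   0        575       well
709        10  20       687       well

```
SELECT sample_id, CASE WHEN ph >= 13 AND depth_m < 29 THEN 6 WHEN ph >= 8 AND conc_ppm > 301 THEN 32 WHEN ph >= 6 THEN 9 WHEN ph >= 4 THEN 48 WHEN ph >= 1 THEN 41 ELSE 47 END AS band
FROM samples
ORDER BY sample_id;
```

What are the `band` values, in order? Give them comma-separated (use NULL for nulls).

47, 48, 32, 48, 48, 6, 6, 6, 48, 32

sample_id=700: ELSE → 47
sample_id=701: ph >= 4 → 48
sample_id=702: ph >= 8 AND conc_ppm > 301 → 32
sample_id=703: ph >= 4 → 48
sample_id=704: ph >= 4 → 48
sample_id=705: ph >= 13 AND depth_m < 29 → 6
sample_id=706: ph >= 13 AND depth_m < 29 → 6
sample_id=707: ph >= 13 AND depth_m < 29 → 6
sample_id=708: ph >= 4 → 48
sample_id=709: ph >= 8 AND conc_ppm > 301 → 32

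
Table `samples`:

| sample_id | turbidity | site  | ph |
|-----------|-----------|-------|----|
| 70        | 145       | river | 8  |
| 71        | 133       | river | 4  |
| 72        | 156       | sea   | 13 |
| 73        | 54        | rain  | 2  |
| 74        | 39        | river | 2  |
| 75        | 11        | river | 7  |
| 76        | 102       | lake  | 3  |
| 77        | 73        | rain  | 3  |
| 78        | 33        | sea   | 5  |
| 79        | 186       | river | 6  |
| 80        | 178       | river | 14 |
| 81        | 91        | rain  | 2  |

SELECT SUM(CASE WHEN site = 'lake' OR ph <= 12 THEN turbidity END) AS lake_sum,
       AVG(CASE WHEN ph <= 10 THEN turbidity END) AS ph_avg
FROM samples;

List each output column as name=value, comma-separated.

[lake_sum: site = 'lake' OR ph <= 12]
sample_id=70: ✓ → 145
sample_id=71: ✓ → 133
sample_id=72: ✗
sample_id=73: ✓ → 54
sample_id=74: ✓ → 39
sample_id=75: ✓ → 11
sample_id=76: ✓ → 102
sample_id=77: ✓ → 73
sample_id=78: ✓ → 33
sample_id=79: ✓ → 186
sample_id=80: ✗
sample_id=81: ✓ → 91
lake_sum = 145 + 133 + 54 + 39 + 11 + 102 + 73 + 33 + 186 + 91 = 867
—
[ph_avg: ph <= 10]
sample_id=70: ✓ → 145
sample_id=71: ✓ → 133
sample_id=72: ✗
sample_id=73: ✓ → 54
sample_id=74: ✓ → 39
sample_id=75: ✓ → 11
sample_id=76: ✓ → 102
sample_id=77: ✓ → 73
sample_id=78: ✓ → 33
sample_id=79: ✓ → 186
sample_id=80: ✗
sample_id=81: ✓ → 91
ph_avg = (145 + 133 + 54 + 39 + 11 + 102 + 73 + 33 + 186 + 91) / 10 = 86.7

lake_sum=867, ph_avg=86.7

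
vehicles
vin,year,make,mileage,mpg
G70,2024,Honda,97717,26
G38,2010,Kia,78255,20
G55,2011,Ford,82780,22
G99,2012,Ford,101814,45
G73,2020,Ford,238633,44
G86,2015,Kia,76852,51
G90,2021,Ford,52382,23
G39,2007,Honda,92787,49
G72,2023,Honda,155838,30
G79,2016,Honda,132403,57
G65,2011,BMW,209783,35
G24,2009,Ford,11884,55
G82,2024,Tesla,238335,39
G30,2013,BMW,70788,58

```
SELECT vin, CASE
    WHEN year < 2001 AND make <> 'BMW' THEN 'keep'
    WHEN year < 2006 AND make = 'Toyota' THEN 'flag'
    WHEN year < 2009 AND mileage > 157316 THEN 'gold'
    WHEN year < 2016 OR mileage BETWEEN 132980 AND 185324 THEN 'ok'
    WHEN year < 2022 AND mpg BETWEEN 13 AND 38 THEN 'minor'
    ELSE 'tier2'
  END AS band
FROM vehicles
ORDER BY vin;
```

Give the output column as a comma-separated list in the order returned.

vin=G24: year < 2016 OR mileage BETWEEN 132980 AND 185324 → ok
vin=G30: year < 2016 OR mileage BETWEEN 132980 AND 185324 → ok
vin=G38: year < 2016 OR mileage BETWEEN 132980 AND 185324 → ok
vin=G39: year < 2016 OR mileage BETWEEN 132980 AND 185324 → ok
vin=G55: year < 2016 OR mileage BETWEEN 132980 AND 185324 → ok
vin=G65: year < 2016 OR mileage BETWEEN 132980 AND 185324 → ok
vin=G70: ELSE → tier2
vin=G72: year < 2016 OR mileage BETWEEN 132980 AND 185324 → ok
vin=G73: ELSE → tier2
vin=G79: ELSE → tier2
vin=G82: ELSE → tier2
vin=G86: year < 2016 OR mileage BETWEEN 132980 AND 185324 → ok
vin=G90: year < 2022 AND mpg BETWEEN 13 AND 38 → minor
vin=G99: year < 2016 OR mileage BETWEEN 132980 AND 185324 → ok

ok, ok, ok, ok, ok, ok, tier2, ok, tier2, tier2, tier2, ok, minor, ok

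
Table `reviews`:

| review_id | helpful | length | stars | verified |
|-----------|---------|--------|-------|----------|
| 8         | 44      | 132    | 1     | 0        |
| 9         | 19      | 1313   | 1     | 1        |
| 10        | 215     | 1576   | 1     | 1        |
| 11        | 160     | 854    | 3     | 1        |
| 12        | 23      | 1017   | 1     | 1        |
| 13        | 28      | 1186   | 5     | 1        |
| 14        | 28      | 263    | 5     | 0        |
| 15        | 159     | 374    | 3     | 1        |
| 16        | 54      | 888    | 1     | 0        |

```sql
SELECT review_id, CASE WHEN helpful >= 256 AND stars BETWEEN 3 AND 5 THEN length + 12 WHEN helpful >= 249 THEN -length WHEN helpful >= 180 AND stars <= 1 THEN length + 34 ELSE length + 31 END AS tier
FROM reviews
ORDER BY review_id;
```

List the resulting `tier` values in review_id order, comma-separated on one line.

review_id=8: ELSE → 163
review_id=9: ELSE → 1344
review_id=10: helpful >= 180 AND stars <= 1 → 1610
review_id=11: ELSE → 885
review_id=12: ELSE → 1048
review_id=13: ELSE → 1217
review_id=14: ELSE → 294
review_id=15: ELSE → 405
review_id=16: ELSE → 919

163, 1344, 1610, 885, 1048, 1217, 294, 405, 919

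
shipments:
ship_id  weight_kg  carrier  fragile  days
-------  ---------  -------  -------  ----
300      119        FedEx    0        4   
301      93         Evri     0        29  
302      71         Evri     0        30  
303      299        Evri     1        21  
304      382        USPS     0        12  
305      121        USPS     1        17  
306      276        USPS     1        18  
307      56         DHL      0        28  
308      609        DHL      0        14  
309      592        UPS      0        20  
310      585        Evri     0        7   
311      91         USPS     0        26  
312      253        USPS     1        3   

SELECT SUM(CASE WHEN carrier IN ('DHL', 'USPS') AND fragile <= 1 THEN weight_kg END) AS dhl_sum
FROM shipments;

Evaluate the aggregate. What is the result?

1788

ship_id=300: ✗
ship_id=301: ✗
ship_id=302: ✗
ship_id=303: ✗
ship_id=304: ✓ → 382
ship_id=305: ✓ → 121
ship_id=306: ✓ → 276
ship_id=307: ✓ → 56
ship_id=308: ✓ → 609
ship_id=309: ✗
ship_id=310: ✗
ship_id=311: ✓ → 91
ship_id=312: ✓ → 253
dhl_sum = 382 + 121 + 276 + 56 + 609 + 91 + 253 = 1788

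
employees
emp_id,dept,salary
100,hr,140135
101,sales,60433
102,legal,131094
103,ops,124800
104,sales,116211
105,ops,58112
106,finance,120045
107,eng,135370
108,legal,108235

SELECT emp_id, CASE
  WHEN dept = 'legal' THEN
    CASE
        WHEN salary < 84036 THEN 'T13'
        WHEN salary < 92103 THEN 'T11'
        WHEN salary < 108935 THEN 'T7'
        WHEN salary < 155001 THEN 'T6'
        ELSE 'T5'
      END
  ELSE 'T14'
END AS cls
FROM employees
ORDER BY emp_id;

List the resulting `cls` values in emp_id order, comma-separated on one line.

emp_id=100: dept='hr' → outer ELSE → T14
emp_id=101: dept='sales' → outer ELSE → T14
emp_id=102: dept='legal' → inner[salary < 155001] → T6
emp_id=103: dept='ops' → outer ELSE → T14
emp_id=104: dept='sales' → outer ELSE → T14
emp_id=105: dept='ops' → outer ELSE → T14
emp_id=106: dept='finance' → outer ELSE → T14
emp_id=107: dept='eng' → outer ELSE → T14
emp_id=108: dept='legal' → inner[salary < 108935] → T7

T14, T14, T6, T14, T14, T14, T14, T14, T7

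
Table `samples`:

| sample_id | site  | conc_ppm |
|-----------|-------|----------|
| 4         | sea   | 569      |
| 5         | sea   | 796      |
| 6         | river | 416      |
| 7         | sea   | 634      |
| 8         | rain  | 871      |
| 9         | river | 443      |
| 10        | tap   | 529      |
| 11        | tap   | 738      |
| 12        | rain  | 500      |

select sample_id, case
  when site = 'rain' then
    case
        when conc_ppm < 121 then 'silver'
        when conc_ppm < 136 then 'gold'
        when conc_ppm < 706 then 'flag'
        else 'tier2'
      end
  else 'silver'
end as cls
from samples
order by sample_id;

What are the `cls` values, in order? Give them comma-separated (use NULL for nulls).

silver, silver, silver, silver, tier2, silver, silver, silver, flag

sample_id=4: site='sea' → outer ELSE → silver
sample_id=5: site='sea' → outer ELSE → silver
sample_id=6: site='river' → outer ELSE → silver
sample_id=7: site='sea' → outer ELSE → silver
sample_id=8: site='rain' → inner[ELSE] → tier2
sample_id=9: site='river' → outer ELSE → silver
sample_id=10: site='tap' → outer ELSE → silver
sample_id=11: site='tap' → outer ELSE → silver
sample_id=12: site='rain' → inner[conc_ppm < 706] → flag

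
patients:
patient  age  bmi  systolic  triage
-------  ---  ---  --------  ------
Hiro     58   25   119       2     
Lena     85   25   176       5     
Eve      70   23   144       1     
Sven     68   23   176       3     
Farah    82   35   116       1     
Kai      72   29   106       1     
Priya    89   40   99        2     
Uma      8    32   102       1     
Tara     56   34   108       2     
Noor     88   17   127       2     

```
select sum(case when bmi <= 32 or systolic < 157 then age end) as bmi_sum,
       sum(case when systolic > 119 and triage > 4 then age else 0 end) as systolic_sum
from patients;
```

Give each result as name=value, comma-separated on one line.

[bmi_sum: bmi <= 32 or systolic < 157]
patient=Hiro: ✓ → 58
patient=Lena: ✓ → 85
patient=Eve: ✓ → 70
patient=Sven: ✓ → 68
patient=Farah: ✓ → 82
patient=Kai: ✓ → 72
patient=Priya: ✓ → 89
patient=Uma: ✓ → 8
patient=Tara: ✓ → 56
patient=Noor: ✓ → 88
bmi_sum = 58 + 85 + 70 + 68 + 82 + 72 + 89 + 8 + 56 + 88 = 676
—
[systolic_sum: systolic > 119 and triage > 4]
patient=Hiro: ✗
patient=Lena: ✓ → 85
patient=Eve: ✗
patient=Sven: ✗
patient=Farah: ✗
patient=Kai: ✗
patient=Priya: ✗
patient=Uma: ✗
patient=Tara: ✗
patient=Noor: ✗
systolic_sum = 85

bmi_sum=676, systolic_sum=85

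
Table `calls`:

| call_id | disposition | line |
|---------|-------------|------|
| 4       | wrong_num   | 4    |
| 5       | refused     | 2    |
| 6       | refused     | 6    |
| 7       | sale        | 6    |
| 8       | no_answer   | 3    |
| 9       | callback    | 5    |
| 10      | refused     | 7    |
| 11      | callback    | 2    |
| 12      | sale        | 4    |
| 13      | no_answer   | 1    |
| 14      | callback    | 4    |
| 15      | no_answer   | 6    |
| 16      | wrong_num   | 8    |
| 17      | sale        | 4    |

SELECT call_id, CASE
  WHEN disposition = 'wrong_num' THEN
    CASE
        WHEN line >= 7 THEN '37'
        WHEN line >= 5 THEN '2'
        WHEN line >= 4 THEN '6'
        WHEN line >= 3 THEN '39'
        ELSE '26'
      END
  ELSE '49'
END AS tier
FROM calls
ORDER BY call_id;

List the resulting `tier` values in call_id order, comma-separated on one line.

6, 49, 49, 49, 49, 49, 49, 49, 49, 49, 49, 49, 37, 49

call_id=4: disposition='wrong_num' → inner[line >= 4] → 6
call_id=5: disposition='refused' → outer ELSE → 49
call_id=6: disposition='refused' → outer ELSE → 49
call_id=7: disposition='sale' → outer ELSE → 49
call_id=8: disposition='no_answer' → outer ELSE → 49
call_id=9: disposition='callback' → outer ELSE → 49
call_id=10: disposition='refused' → outer ELSE → 49
call_id=11: disposition='callback' → outer ELSE → 49
call_id=12: disposition='sale' → outer ELSE → 49
call_id=13: disposition='no_answer' → outer ELSE → 49
call_id=14: disposition='callback' → outer ELSE → 49
call_id=15: disposition='no_answer' → outer ELSE → 49
call_id=16: disposition='wrong_num' → inner[line >= 7] → 37
call_id=17: disposition='sale' → outer ELSE → 49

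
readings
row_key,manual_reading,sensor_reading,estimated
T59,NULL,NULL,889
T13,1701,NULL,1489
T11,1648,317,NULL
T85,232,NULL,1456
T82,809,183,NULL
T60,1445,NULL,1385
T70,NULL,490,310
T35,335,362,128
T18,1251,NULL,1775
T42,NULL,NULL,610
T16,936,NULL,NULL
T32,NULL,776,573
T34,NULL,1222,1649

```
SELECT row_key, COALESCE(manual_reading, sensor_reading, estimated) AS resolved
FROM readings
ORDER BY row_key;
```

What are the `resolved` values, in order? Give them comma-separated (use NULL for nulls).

row_key=T11: manual_reading=1648 → 1648
row_key=T13: manual_reading=1701 → 1701
row_key=T16: manual_reading=936 → 936
row_key=T18: manual_reading=1251 → 1251
row_key=T32: manual_reading=NULL, sensor_reading=776 → 776
row_key=T34: manual_reading=NULL, sensor_reading=1222 → 1222
row_key=T35: manual_reading=335 → 335
row_key=T42: manual_reading=NULL, sensor_reading=NULL, estimated=610 → 610
row_key=T59: manual_reading=NULL, sensor_reading=NULL, estimated=889 → 889
row_key=T60: manual_reading=1445 → 1445
row_key=T70: manual_reading=NULL, sensor_reading=490 → 490
row_key=T82: manual_reading=809 → 809
row_key=T85: manual_reading=232 → 232

1648, 1701, 936, 1251, 776, 1222, 335, 610, 889, 1445, 490, 809, 232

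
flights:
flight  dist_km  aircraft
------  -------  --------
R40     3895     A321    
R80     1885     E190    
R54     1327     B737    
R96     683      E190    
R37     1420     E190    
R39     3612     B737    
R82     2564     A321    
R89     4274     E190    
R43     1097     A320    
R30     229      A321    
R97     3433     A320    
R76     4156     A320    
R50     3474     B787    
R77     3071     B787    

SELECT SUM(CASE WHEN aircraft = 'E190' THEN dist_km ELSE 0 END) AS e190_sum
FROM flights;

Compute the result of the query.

flight=R40: ✗
flight=R80: ✓ → 1885
flight=R54: ✗
flight=R96: ✓ → 683
flight=R37: ✓ → 1420
flight=R39: ✗
flight=R82: ✗
flight=R89: ✓ → 4274
flight=R43: ✗
flight=R30: ✗
flight=R97: ✗
flight=R76: ✗
flight=R50: ✗
flight=R77: ✗
e190_sum = 1885 + 683 + 1420 + 4274 = 8262

8262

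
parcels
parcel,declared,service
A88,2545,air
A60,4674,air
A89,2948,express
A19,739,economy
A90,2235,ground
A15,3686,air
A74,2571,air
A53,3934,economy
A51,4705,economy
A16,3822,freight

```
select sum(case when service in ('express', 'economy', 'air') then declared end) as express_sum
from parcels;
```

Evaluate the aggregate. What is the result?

parcel=A88: ✓ → 2545
parcel=A60: ✓ → 4674
parcel=A89: ✓ → 2948
parcel=A19: ✓ → 739
parcel=A90: ✗
parcel=A15: ✓ → 3686
parcel=A74: ✓ → 2571
parcel=A53: ✓ → 3934
parcel=A51: ✓ → 4705
parcel=A16: ✗
express_sum = 2545 + 4674 + 2948 + 739 + 3686 + 2571 + 3934 + 4705 = 25802

25802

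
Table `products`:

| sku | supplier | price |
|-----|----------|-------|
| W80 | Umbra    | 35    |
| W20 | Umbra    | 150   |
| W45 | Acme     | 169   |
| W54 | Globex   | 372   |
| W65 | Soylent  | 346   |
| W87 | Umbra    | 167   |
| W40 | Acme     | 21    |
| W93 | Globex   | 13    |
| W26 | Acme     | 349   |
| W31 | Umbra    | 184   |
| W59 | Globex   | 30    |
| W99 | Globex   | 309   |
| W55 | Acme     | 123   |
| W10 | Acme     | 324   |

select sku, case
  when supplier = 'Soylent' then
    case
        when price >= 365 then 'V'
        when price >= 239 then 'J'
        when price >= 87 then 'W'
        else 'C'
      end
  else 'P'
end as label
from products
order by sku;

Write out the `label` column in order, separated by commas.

P, P, P, P, P, P, P, P, P, J, P, P, P, P

sku=W10: supplier='Acme' → outer ELSE → P
sku=W20: supplier='Umbra' → outer ELSE → P
sku=W26: supplier='Acme' → outer ELSE → P
sku=W31: supplier='Umbra' → outer ELSE → P
sku=W40: supplier='Acme' → outer ELSE → P
sku=W45: supplier='Acme' → outer ELSE → P
sku=W54: supplier='Globex' → outer ELSE → P
sku=W55: supplier='Acme' → outer ELSE → P
sku=W59: supplier='Globex' → outer ELSE → P
sku=W65: supplier='Soylent' → inner[price >= 239] → J
sku=W80: supplier='Umbra' → outer ELSE → P
sku=W87: supplier='Umbra' → outer ELSE → P
sku=W93: supplier='Globex' → outer ELSE → P
sku=W99: supplier='Globex' → outer ELSE → P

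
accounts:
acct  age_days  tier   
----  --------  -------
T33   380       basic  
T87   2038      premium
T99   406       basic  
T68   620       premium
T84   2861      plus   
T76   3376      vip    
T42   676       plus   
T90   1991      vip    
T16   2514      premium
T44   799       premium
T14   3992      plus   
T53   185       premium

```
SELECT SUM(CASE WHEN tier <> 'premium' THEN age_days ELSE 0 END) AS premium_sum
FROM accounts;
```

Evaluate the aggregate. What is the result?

13682

acct=T33: ✓ → 380
acct=T87: ✗
acct=T99: ✓ → 406
acct=T68: ✗
acct=T84: ✓ → 2861
acct=T76: ✓ → 3376
acct=T42: ✓ → 676
acct=T90: ✓ → 1991
acct=T16: ✗
acct=T44: ✗
acct=T14: ✓ → 3992
acct=T53: ✗
premium_sum = 380 + 406 + 2861 + 3376 + 676 + 1991 + 3992 = 13682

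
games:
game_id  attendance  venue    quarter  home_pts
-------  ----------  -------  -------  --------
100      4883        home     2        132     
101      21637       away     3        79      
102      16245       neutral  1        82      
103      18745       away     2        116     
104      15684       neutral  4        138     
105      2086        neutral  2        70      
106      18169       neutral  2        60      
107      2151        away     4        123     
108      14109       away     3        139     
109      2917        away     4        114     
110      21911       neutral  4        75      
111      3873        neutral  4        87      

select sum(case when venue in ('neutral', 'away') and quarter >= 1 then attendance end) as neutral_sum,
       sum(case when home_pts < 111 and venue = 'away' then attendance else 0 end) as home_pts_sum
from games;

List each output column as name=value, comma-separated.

neutral_sum=137527, home_pts_sum=21637

[neutral_sum: venue in ('neutral', 'away') and quarter >= 1]
game_id=100: ✗
game_id=101: ✓ → 21637
game_id=102: ✓ → 16245
game_id=103: ✓ → 18745
game_id=104: ✓ → 15684
game_id=105: ✓ → 2086
game_id=106: ✓ → 18169
game_id=107: ✓ → 2151
game_id=108: ✓ → 14109
game_id=109: ✓ → 2917
game_id=110: ✓ → 21911
game_id=111: ✓ → 3873
neutral_sum = 21637 + 16245 + 18745 + 15684 + 2086 + 18169 + 2151 + 14109 + 2917 + 21911 + 3873 = 137527
—
[home_pts_sum: home_pts < 111 and venue = 'away']
game_id=100: ✗
game_id=101: ✓ → 21637
game_id=102: ✗
game_id=103: ✗
game_id=104: ✗
game_id=105: ✗
game_id=106: ✗
game_id=107: ✗
game_id=108: ✗
game_id=109: ✗
game_id=110: ✗
game_id=111: ✗
home_pts_sum = 21637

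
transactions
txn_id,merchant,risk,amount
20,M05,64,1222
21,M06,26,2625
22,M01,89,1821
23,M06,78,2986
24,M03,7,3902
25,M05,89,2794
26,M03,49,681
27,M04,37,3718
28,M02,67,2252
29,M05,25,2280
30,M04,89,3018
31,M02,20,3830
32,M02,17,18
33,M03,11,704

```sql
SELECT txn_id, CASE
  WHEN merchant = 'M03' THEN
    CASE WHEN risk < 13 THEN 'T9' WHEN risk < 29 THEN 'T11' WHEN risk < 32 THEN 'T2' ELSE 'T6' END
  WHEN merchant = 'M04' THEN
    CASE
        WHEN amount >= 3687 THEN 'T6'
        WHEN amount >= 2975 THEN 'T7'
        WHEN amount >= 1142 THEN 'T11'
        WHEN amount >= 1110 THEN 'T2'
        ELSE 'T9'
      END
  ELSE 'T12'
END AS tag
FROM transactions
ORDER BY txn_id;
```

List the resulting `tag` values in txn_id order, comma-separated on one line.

txn_id=20: merchant='M05' → outer ELSE → T12
txn_id=21: merchant='M06' → outer ELSE → T12
txn_id=22: merchant='M01' → outer ELSE → T12
txn_id=23: merchant='M06' → outer ELSE → T12
txn_id=24: merchant='M03' → inner[risk < 13] → T9
txn_id=25: merchant='M05' → outer ELSE → T12
txn_id=26: merchant='M03' → inner[ELSE] → T6
txn_id=27: merchant='M04' → inner[amount >= 3687] → T6
txn_id=28: merchant='M02' → outer ELSE → T12
txn_id=29: merchant='M05' → outer ELSE → T12
txn_id=30: merchant='M04' → inner[amount >= 2975] → T7
txn_id=31: merchant='M02' → outer ELSE → T12
txn_id=32: merchant='M02' → outer ELSE → T12
txn_id=33: merchant='M03' → inner[risk < 13] → T9

T12, T12, T12, T12, T9, T12, T6, T6, T12, T12, T7, T12, T12, T9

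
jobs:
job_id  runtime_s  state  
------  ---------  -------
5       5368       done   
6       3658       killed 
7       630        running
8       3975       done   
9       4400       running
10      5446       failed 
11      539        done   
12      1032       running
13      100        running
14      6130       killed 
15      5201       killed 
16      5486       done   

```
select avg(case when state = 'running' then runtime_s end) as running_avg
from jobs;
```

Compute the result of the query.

job_id=5: ✗
job_id=6: ✗
job_id=7: ✓ → 630
job_id=8: ✗
job_id=9: ✓ → 4400
job_id=10: ✗
job_id=11: ✗
job_id=12: ✓ → 1032
job_id=13: ✓ → 100
job_id=14: ✗
job_id=15: ✗
job_id=16: ✗
running_avg = (630 + 4400 + 1032 + 100) / 4 = 1540.5

1540.5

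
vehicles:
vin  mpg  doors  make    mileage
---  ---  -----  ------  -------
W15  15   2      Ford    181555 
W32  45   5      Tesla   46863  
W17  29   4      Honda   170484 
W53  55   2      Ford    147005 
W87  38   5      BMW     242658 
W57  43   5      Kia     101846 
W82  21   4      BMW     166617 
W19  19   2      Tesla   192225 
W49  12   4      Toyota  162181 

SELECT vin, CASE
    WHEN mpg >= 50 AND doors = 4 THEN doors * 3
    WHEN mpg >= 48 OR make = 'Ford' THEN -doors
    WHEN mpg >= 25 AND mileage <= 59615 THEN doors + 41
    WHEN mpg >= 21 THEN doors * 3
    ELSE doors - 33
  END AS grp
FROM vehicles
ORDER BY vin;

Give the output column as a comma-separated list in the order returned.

-2, 12, -31, 46, -29, -2, 15, 12, 15

vin=W15: mpg >= 48 OR make = 'Ford' → -2
vin=W17: mpg >= 21 → 12
vin=W19: ELSE → -31
vin=W32: mpg >= 25 AND mileage <= 59615 → 46
vin=W49: ELSE → -29
vin=W53: mpg >= 48 OR make = 'Ford' → -2
vin=W57: mpg >= 21 → 15
vin=W82: mpg >= 21 → 12
vin=W87: mpg >= 21 → 15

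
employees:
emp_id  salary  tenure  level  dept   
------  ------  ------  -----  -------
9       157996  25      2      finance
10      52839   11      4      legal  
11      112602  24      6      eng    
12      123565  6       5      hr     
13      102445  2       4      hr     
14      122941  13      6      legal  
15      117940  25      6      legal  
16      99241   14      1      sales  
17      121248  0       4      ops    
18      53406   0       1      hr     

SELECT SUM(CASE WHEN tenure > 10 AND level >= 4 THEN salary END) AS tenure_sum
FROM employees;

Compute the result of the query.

emp_id=9: ✗
emp_id=10: ✓ → 52839
emp_id=11: ✓ → 112602
emp_id=12: ✗
emp_id=13: ✗
emp_id=14: ✓ → 122941
emp_id=15: ✓ → 117940
emp_id=16: ✗
emp_id=17: ✗
emp_id=18: ✗
tenure_sum = 52839 + 112602 + 122941 + 117940 = 406322

406322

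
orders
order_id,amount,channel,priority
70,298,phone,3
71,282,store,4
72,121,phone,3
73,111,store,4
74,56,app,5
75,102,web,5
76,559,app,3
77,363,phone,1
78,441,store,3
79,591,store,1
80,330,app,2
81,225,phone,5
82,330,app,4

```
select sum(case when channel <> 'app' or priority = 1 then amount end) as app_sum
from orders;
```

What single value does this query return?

order_id=70: ✓ → 298
order_id=71: ✓ → 282
order_id=72: ✓ → 121
order_id=73: ✓ → 111
order_id=74: ✗
order_id=75: ✓ → 102
order_id=76: ✗
order_id=77: ✓ → 363
order_id=78: ✓ → 441
order_id=79: ✓ → 591
order_id=80: ✗
order_id=81: ✓ → 225
order_id=82: ✗
app_sum = 298 + 282 + 121 + 111 + 102 + 363 + 441 + 591 + 225 = 2534

2534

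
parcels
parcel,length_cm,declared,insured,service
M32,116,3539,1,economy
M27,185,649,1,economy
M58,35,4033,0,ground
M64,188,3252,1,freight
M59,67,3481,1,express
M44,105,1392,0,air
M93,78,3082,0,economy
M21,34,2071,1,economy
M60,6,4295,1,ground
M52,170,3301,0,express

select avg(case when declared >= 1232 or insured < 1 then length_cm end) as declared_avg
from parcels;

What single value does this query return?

parcel=M32: ✓ → 116
parcel=M27: ✗
parcel=M58: ✓ → 35
parcel=M64: ✓ → 188
parcel=M59: ✓ → 67
parcel=M44: ✓ → 105
parcel=M93: ✓ → 78
parcel=M21: ✓ → 34
parcel=M60: ✓ → 6
parcel=M52: ✓ → 170
declared_avg = (116 + 35 + 188 + 67 + 105 + 78 + 34 + 6 + 170) / 9 = 88.7777777778

88.7777777778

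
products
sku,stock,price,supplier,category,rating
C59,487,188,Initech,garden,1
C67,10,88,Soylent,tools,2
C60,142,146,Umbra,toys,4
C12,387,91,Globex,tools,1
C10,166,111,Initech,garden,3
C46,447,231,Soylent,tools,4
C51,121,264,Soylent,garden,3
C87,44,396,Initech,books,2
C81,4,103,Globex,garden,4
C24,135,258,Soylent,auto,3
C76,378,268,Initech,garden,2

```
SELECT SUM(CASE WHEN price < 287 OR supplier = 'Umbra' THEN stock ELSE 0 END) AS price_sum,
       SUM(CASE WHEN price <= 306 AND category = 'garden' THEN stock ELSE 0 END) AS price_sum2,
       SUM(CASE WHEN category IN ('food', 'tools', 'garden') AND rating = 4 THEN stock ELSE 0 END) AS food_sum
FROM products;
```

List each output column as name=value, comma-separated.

price_sum=2277, price_sum2=1156, food_sum=451

[price_sum: price < 287 OR supplier = 'Umbra']
sku=C59: ✓ → 487
sku=C67: ✓ → 10
sku=C60: ✓ → 142
sku=C12: ✓ → 387
sku=C10: ✓ → 166
sku=C46: ✓ → 447
sku=C51: ✓ → 121
sku=C87: ✗
sku=C81: ✓ → 4
sku=C24: ✓ → 135
sku=C76: ✓ → 378
price_sum = 487 + 10 + 142 + 387 + 166 + 447 + 121 + 4 + 135 + 378 = 2277
—
[price_sum2: price <= 306 AND category = 'garden']
sku=C59: ✓ → 487
sku=C67: ✗
sku=C60: ✗
sku=C12: ✗
sku=C10: ✓ → 166
sku=C46: ✗
sku=C51: ✓ → 121
sku=C87: ✗
sku=C81: ✓ → 4
sku=C24: ✗
sku=C76: ✓ → 378
price_sum2 = 487 + 166 + 121 + 4 + 378 = 1156
—
[food_sum: category IN ('food', 'tools', 'garden') AND rating = 4]
sku=C59: ✗
sku=C67: ✗
sku=C60: ✗
sku=C12: ✗
sku=C10: ✗
sku=C46: ✓ → 447
sku=C51: ✗
sku=C87: ✗
sku=C81: ✓ → 4
sku=C24: ✗
sku=C76: ✗
food_sum = 447 + 4 = 451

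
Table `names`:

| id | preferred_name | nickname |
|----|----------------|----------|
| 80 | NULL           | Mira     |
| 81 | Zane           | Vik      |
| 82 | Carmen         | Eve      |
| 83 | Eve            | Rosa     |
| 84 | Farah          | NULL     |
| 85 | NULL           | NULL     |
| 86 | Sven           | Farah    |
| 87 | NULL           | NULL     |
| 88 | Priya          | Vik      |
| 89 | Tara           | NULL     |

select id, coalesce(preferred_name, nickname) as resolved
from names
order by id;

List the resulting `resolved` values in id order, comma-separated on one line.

Mira, Zane, Carmen, Eve, Farah, NULL, Sven, NULL, Priya, Tara

id=80: preferred_name=NULL, nickname=Mira → Mira
id=81: preferred_name=Zane → Zane
id=82: preferred_name=Carmen → Carmen
id=83: preferred_name=Eve → Eve
id=84: preferred_name=Farah → Farah
id=85: preferred_name=NULL, nickname=NULL (all NULL) → NULL
id=86: preferred_name=Sven → Sven
id=87: preferred_name=NULL, nickname=NULL (all NULL) → NULL
id=88: preferred_name=Priya → Priya
id=89: preferred_name=Tara → Tara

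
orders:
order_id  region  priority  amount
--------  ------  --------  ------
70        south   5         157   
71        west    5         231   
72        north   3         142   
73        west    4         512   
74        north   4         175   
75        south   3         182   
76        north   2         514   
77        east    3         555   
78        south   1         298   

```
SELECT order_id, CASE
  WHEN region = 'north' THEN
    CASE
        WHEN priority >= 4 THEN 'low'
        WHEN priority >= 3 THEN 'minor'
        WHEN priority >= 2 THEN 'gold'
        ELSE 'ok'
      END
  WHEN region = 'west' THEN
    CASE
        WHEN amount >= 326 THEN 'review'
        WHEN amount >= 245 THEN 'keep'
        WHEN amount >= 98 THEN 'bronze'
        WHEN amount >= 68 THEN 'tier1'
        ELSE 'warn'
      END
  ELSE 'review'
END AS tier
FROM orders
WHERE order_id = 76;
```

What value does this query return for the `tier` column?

order_id = 76: region=north, priority=2, amount=514.
region='north' → inner[priority >= 2] → gold

gold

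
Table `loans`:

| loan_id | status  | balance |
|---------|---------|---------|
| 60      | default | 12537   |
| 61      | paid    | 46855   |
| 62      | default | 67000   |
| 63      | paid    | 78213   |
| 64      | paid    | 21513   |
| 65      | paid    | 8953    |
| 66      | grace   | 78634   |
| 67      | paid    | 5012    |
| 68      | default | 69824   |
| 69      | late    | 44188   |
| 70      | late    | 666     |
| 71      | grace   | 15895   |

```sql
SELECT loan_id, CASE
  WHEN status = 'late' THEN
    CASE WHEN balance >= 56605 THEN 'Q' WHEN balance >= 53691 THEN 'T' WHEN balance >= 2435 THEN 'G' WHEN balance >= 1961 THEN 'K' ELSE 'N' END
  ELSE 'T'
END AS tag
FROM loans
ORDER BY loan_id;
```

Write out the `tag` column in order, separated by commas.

loan_id=60: status='default' → outer ELSE → T
loan_id=61: status='paid' → outer ELSE → T
loan_id=62: status='default' → outer ELSE → T
loan_id=63: status='paid' → outer ELSE → T
loan_id=64: status='paid' → outer ELSE → T
loan_id=65: status='paid' → outer ELSE → T
loan_id=66: status='grace' → outer ELSE → T
loan_id=67: status='paid' → outer ELSE → T
loan_id=68: status='default' → outer ELSE → T
loan_id=69: status='late' → inner[balance >= 2435] → G
loan_id=70: status='late' → inner[ELSE] → N
loan_id=71: status='grace' → outer ELSE → T

T, T, T, T, T, T, T, T, T, G, N, T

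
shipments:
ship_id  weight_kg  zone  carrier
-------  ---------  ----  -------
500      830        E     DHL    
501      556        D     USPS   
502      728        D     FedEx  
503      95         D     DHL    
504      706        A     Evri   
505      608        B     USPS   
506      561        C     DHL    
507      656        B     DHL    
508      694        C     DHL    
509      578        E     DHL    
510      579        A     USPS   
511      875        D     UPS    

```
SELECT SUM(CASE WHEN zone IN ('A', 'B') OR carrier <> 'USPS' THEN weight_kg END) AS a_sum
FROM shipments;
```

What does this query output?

6910

ship_id=500: ✓ → 830
ship_id=501: ✗
ship_id=502: ✓ → 728
ship_id=503: ✓ → 95
ship_id=504: ✓ → 706
ship_id=505: ✓ → 608
ship_id=506: ✓ → 561
ship_id=507: ✓ → 656
ship_id=508: ✓ → 694
ship_id=509: ✓ → 578
ship_id=510: ✓ → 579
ship_id=511: ✓ → 875
a_sum = 830 + 728 + 95 + 706 + 608 + 561 + 656 + 694 + 578 + 579 + 875 = 6910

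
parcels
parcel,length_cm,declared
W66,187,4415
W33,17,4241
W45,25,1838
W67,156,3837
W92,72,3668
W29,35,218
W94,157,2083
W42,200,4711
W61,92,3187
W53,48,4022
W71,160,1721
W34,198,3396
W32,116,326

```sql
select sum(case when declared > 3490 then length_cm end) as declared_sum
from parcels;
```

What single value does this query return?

parcel=W66: ✓ → 187
parcel=W33: ✓ → 17
parcel=W45: ✗
parcel=W67: ✓ → 156
parcel=W92: ✓ → 72
parcel=W29: ✗
parcel=W94: ✗
parcel=W42: ✓ → 200
parcel=W61: ✗
parcel=W53: ✓ → 48
parcel=W71: ✗
parcel=W34: ✗
parcel=W32: ✗
declared_sum = 187 + 17 + 156 + 72 + 200 + 48 = 680

680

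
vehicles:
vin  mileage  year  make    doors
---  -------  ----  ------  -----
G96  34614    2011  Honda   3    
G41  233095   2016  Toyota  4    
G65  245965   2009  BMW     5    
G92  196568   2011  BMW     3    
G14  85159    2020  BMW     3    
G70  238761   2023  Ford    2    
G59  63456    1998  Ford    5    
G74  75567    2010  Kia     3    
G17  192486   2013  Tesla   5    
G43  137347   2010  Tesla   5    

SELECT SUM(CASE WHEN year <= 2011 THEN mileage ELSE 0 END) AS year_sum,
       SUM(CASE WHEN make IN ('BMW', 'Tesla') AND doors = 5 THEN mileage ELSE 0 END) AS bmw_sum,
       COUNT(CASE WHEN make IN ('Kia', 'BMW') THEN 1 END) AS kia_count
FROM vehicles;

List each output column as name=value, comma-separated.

year_sum=753517, bmw_sum=575798, kia_count=4

[year_sum: year <= 2011]
vin=G96: ✓ → 34614
vin=G41: ✗
vin=G65: ✓ → 245965
vin=G92: ✓ → 196568
vin=G14: ✗
vin=G70: ✗
vin=G59: ✓ → 63456
vin=G74: ✓ → 75567
vin=G17: ✗
vin=G43: ✓ → 137347
year_sum = 34614 + 245965 + 196568 + 63456 + 75567 + 137347 = 753517
—
[bmw_sum: make IN ('BMW', 'Tesla') AND doors = 5]
vin=G96: ✗
vin=G41: ✗
vin=G65: ✓ → 245965
vin=G92: ✗
vin=G14: ✗
vin=G70: ✗
vin=G59: ✗
vin=G74: ✗
vin=G17: ✓ → 192486
vin=G43: ✓ → 137347
bmw_sum = 245965 + 192486 + 137347 = 575798
—
[kia_count: make IN ('Kia', 'BMW')]
vin=G96: ✗
vin=G41: ✗
vin=G65: ✓ → 1
vin=G92: ✓ → 1
vin=G14: ✓ → 1
vin=G70: ✗
vin=G59: ✗
vin=G74: ✓ → 1
vin=G17: ✗
vin=G43: ✗
kia_count = COUNT(1, 1, 1, 1) = 4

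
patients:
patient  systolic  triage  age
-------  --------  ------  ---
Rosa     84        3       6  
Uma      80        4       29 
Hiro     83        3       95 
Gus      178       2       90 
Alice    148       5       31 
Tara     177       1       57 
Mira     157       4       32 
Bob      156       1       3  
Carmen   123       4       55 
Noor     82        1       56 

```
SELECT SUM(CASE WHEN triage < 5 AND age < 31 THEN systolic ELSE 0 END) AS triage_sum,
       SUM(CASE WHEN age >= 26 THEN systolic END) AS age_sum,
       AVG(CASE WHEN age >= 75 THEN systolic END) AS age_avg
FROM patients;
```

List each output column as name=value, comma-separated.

triage_sum=320, age_sum=1028, age_avg=130.5

[triage_sum: triage < 5 AND age < 31]
patient=Rosa: ✓ → 84
patient=Uma: ✓ → 80
patient=Hiro: ✗
patient=Gus: ✗
patient=Alice: ✗
patient=Tara: ✗
patient=Mira: ✗
patient=Bob: ✓ → 156
patient=Carmen: ✗
patient=Noor: ✗
triage_sum = 84 + 80 + 156 = 320
—
[age_sum: age >= 26]
patient=Rosa: ✗
patient=Uma: ✓ → 80
patient=Hiro: ✓ → 83
patient=Gus: ✓ → 178
patient=Alice: ✓ → 148
patient=Tara: ✓ → 177
patient=Mira: ✓ → 157
patient=Bob: ✗
patient=Carmen: ✓ → 123
patient=Noor: ✓ → 82
age_sum = 80 + 83 + 178 + 148 + 177 + 157 + 123 + 82 = 1028
—
[age_avg: age >= 75]
patient=Rosa: ✗
patient=Uma: ✗
patient=Hiro: ✓ → 83
patient=Gus: ✓ → 178
patient=Alice: ✗
patient=Tara: ✗
patient=Mira: ✗
patient=Bob: ✗
patient=Carmen: ✗
patient=Noor: ✗
age_avg = (83 + 178) / 2 = 130.5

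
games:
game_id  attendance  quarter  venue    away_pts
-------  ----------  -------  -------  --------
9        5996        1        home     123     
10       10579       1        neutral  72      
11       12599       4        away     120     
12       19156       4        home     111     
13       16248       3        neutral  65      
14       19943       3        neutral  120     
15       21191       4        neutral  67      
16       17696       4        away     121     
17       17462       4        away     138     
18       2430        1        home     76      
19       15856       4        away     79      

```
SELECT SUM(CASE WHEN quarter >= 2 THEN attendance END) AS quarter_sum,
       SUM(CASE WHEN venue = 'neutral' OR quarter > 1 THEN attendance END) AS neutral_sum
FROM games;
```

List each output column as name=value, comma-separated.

quarter_sum=140151, neutral_sum=150730

[quarter_sum: quarter >= 2]
game_id=9: ✗
game_id=10: ✗
game_id=11: ✓ → 12599
game_id=12: ✓ → 19156
game_id=13: ✓ → 16248
game_id=14: ✓ → 19943
game_id=15: ✓ → 21191
game_id=16: ✓ → 17696
game_id=17: ✓ → 17462
game_id=18: ✗
game_id=19: ✓ → 15856
quarter_sum = 12599 + 19156 + 16248 + 19943 + 21191 + 17696 + 17462 + 15856 = 140151
—
[neutral_sum: venue = 'neutral' OR quarter > 1]
game_id=9: ✗
game_id=10: ✓ → 10579
game_id=11: ✓ → 12599
game_id=12: ✓ → 19156
game_id=13: ✓ → 16248
game_id=14: ✓ → 19943
game_id=15: ✓ → 21191
game_id=16: ✓ → 17696
game_id=17: ✓ → 17462
game_id=18: ✗
game_id=19: ✓ → 15856
neutral_sum = 10579 + 12599 + 19156 + 16248 + 19943 + 21191 + 17696 + 17462 + 15856 = 150730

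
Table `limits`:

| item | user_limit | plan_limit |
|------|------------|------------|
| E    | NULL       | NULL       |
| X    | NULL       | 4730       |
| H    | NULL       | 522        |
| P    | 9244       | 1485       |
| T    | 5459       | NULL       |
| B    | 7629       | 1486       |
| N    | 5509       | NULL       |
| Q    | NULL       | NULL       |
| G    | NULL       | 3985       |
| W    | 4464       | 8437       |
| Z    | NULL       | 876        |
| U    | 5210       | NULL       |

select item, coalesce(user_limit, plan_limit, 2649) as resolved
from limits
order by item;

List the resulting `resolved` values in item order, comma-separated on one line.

7629, 2649, 3985, 522, 5509, 9244, 2649, 5459, 5210, 4464, 4730, 876

item=B: user_limit=7629 → 7629
item=E: user_limit=NULL, plan_limit=NULL, → literal 2649 → 2649
item=G: user_limit=NULL, plan_limit=3985 → 3985
item=H: user_limit=NULL, plan_limit=522 → 522
item=N: user_limit=5509 → 5509
item=P: user_limit=9244 → 9244
item=Q: user_limit=NULL, plan_limit=NULL, → literal 2649 → 2649
item=T: user_limit=5459 → 5459
item=U: user_limit=5210 → 5210
item=W: user_limit=4464 → 4464
item=X: user_limit=NULL, plan_limit=4730 → 4730
item=Z: user_limit=NULL, plan_limit=876 → 876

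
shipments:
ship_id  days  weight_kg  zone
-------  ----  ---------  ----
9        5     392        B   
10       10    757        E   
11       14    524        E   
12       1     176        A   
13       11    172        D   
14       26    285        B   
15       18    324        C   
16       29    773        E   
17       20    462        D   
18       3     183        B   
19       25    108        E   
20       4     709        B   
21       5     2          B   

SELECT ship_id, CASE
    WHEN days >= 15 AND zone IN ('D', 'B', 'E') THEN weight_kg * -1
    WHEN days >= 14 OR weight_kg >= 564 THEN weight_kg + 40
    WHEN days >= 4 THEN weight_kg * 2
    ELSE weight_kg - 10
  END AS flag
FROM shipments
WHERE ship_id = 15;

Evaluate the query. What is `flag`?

ship_id = 15: days=18, weight_kg=324, zone=C.
days >= 15 AND zone IN ('D', 'B', 'E') → false
days >= 14 OR weight_kg >= 564 → true → 364

364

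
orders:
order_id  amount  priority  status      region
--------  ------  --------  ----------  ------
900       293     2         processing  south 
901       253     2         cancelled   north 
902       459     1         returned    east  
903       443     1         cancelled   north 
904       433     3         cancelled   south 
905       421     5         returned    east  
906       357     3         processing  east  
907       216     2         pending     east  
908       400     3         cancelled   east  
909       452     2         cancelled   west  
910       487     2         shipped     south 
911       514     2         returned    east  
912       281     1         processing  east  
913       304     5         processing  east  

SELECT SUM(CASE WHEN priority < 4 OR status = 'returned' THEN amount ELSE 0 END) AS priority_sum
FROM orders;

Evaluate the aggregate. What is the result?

order_id=900: ✓ → 293
order_id=901: ✓ → 253
order_id=902: ✓ → 459
order_id=903: ✓ → 443
order_id=904: ✓ → 433
order_id=905: ✓ → 421
order_id=906: ✓ → 357
order_id=907: ✓ → 216
order_id=908: ✓ → 400
order_id=909: ✓ → 452
order_id=910: ✓ → 487
order_id=911: ✓ → 514
order_id=912: ✓ → 281
order_id=913: ✗
priority_sum = 293 + 253 + 459 + 443 + 433 + 421 + 357 + 216 + 400 + 452 + 487 + 514 + 281 = 5009

5009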